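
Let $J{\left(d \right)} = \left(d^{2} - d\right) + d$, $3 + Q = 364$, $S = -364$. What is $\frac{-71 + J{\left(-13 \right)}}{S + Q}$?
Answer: $- \frac{98}{3} \approx -32.667$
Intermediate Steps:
$Q = 361$ ($Q = -3 + 364 = 361$)
$J{\left(d \right)} = d^{2}$
$\frac{-71 + J{\left(-13 \right)}}{S + Q} = \frac{-71 + \left(-13\right)^{2}}{-364 + 361} = \frac{-71 + 169}{-3} = 98 \left(- \frac{1}{3}\right) = - \frac{98}{3}$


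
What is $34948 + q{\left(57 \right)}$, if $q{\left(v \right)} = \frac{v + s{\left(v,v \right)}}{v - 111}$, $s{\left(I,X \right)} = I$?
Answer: $\frac{314513}{9} \approx 34946.0$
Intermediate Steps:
$q{\left(v \right)} = \frac{2 v}{-111 + v}$ ($q{\left(v \right)} = \frac{v + v}{v - 111} = \frac{2 v}{-111 + v}$)
$34948 + q{\left(57 \right)} = 34948 + 2 \cdot 57 \frac{1}{-111 + 57} = 34948 + 2 \cdot 57 \frac{1}{-54} = 34948 + 2 \cdot 57 \left(- \frac{1}{54}\right) = 34948 - \frac{19}{9} = \frac{314513}{9}$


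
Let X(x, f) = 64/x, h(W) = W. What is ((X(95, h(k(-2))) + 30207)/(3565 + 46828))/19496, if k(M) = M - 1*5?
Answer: 2869729/93333883160 ≈ 3.0747e-5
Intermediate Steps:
k(M) = -5 + M (k(M) = M - 5 = -5 + M)
((X(95, h(k(-2))) + 30207)/(3565 + 46828))/19496 = ((64/95 + 30207)/(3565 + 46828))/19496 = ((64*(1/95) + 30207)/50393)*(1/19496) = ((64/95 + 30207)*(1/50393))*(1/19496) = ((2869729/95)*(1/50393))*(1/19496) = (2869729/4787335)*(1/19496) = 2869729/93333883160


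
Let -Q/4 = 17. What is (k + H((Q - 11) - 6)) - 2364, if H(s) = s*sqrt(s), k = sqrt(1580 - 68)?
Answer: -2364 + 6*sqrt(42) - 85*I*sqrt(85) ≈ -2325.1 - 783.66*I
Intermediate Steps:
Q = -68 (Q = -4*17 = -68)
k = 6*sqrt(42) (k = sqrt(1512) = 6*sqrt(42) ≈ 38.884)
H(s) = s**(3/2)
(k + H((Q - 11) - 6)) - 2364 = (6*sqrt(42) + ((-68 - 11) - 6)**(3/2)) - 2364 = (6*sqrt(42) + (-79 - 6)**(3/2)) - 2364 = (6*sqrt(42) + (-85)**(3/2)) - 2364 = (6*sqrt(42) - 85*I*sqrt(85)) - 2364 = -2364 + 6*sqrt(42) - 85*I*sqrt(85)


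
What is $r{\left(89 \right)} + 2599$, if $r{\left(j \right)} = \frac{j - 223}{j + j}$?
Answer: $\frac{231244}{89} \approx 2598.2$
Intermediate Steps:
$r{\left(j \right)} = \frac{-223 + j}{2 j}$
$r{\left(89 \right)} + 2599 = \frac{-223 + 89}{2 \cdot 89} + 2599 = \frac{1}{2} \cdot \frac{1}{89} \left(-134\right) + 2599 = - \frac{67}{89} + 2599 = \frac{231244}{89}$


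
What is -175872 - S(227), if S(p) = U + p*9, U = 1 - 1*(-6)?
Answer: -177922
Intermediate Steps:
U = 7 (U = 1 + 6 = 7)
S(p) = 7 + 9*p (S(p) = 7 + p*9 = 7 + 9*p)
-175872 - S(227) = -175872 - (7 + 9*227) = -175872 - (7 + 2043) = -175872 - 1*2050 = -175872 - 2050 = -177922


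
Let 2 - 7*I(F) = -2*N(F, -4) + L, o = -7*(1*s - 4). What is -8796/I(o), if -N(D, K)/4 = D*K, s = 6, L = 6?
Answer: 15393/113 ≈ 136.22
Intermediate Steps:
N(D, K) = -4*D*K
o = -14 (o = -7*(1*6 - 4) = -7*(6 - 4) = -7*2 = -14)
I(F) = -4/7 + 32*F/7 (I(F) = 2/7 - (-(-8)*F*(-4) + 6)/7 = 2/7 - (-32*F + 6)/7 = 2/7 - (6 - 32*F)/7 = 2/7 + (-6/7 + 32*F/7) = -4/7 + 32*F/7)
-8796/I(o) = -8796/(-4/7 + (32/7)*(-14)) = -8796/(-4/7 - 64) = -8796/(-452/7) = -8796*(-7/452) = 15393/113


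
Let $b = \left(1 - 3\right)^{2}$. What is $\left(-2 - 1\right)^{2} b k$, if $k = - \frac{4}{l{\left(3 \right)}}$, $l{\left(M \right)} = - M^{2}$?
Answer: $16$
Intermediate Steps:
$b = 4$ ($b = \left(-2\right)^{2} = 4$)
$k = \frac{4}{9}$ ($k = - \frac{4}{\left(-1\right) 3^{2}} = - \frac{4}{\left(-1\right) 9} = - \frac{4}{-9} = \left(-4\right) \left(- \frac{1}{9}\right) = \frac{4}{9} \approx 0.44444$)
$\left(-2 - 1\right)^{2} b k = \left(-2 - 1\right)^{2} \cdot 4 \cdot \frac{4}{9} = \left(-3\right)^{2} \cdot 4 \cdot \frac{4}{9} = 9 \cdot 4 \cdot \frac{4}{9} = 36 \cdot \frac{4}{9} = 16$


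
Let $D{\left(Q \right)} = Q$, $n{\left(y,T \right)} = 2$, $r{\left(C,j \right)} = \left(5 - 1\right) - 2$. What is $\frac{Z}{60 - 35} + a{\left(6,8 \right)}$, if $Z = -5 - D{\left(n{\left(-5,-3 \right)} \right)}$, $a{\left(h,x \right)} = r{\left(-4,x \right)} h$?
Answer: $\frac{293}{25} \approx 11.72$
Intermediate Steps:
$r{\left(C,j \right)} = 2$ ($r{\left(C,j \right)} = \left(5 - 1\right) - 2 = 4 - 2 = 2$)
$a{\left(h,x \right)} = 2 h$
$Z = -7$ ($Z = -5 - 2 = -7$)
$\frac{Z}{60 - 35} + a{\left(6,8 \right)} = \frac{1}{60 - 35} \left(-7\right) + 2 \cdot 6 = \frac{1}{25} \left(-7\right) + 12 = - \frac{7}{25} + 12 = \frac{293}{25}$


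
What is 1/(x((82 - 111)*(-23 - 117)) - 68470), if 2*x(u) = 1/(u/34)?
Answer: -4060/277988183 ≈ -1.4605e-5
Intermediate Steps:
x(u) = 17/u (x(u) = 1/(2*((u/34))) = (34/u)/2 = 17/u)
1/(x((82 - 111)*(-23 - 117)) - 68470) = 1/(17/(((82 - 111)*(-23 - 117))) - 68470) = 1/(17/((-29*(-140))) - 68470) = 1/(17/4060 - 68470) = 1/(-277988183/4060) = -4060/277988183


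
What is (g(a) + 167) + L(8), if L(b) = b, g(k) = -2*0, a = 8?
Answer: 175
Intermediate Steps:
g(k) = 0
(g(a) + 167) + L(8) = (0 + 167) + 8 = 167 + 8 = 175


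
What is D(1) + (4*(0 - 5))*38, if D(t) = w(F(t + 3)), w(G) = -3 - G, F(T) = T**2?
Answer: -779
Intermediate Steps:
D(t) = -3 - (3 + t)**2 (D(t) = -3 - (t + 3)**2 = -3 - (3 + t)**2)
D(1) + (4*(0 - 5))*38 = (-3 - (3 + 1)**2) + (4*(0 - 5))*38 = (-3 - 1*4**2) + (4*(-5))*38 = (-3 - 1*16) - 20*38 = (-3 - 16) - 760 = -19 - 760 = -779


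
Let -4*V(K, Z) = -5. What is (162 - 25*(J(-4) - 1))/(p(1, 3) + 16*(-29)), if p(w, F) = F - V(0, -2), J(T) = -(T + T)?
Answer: 52/1849 ≈ 0.028123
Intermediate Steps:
J(T) = -2*T
V(K, Z) = 5/4 (V(K, Z) = -¼*(-5) = 5/4)
p(w, F) = -5/4 + F (p(w, F) = F - 1*5/4 = F - 5/4 = -5/4 + F)
(162 - 25*(J(-4) - 1))/(p(1, 3) + 16*(-29)) = (162 - 25*(-2*(-4) - 1))/((-5/4 + 3) + 16*(-29)) = (162 - 25*(8 - 1))/(7/4 - 464) = (162 - 25*7)/(-1849/4) = (162 - 25*7)*(-4/1849) = (162 - 175)*(-4/1849) = -13*(-4/1849) = 52/1849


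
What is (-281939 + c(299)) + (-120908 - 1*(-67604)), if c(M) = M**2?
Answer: -245842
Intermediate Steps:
(-281939 + c(299)) + (-120908 - 1*(-67604)) = (-281939 + 299**2) + (-120908 - 1*(-67604)) = (-281939 + 89401) + (-120908 + 67604) = -192538 - 53304 = -245842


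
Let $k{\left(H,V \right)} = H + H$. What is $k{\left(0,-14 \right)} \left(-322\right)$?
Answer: $0$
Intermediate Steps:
$k{\left(H,V \right)} = 2 H$
$k{\left(0,-14 \right)} \left(-322\right) = 2 \cdot 0 \left(-322\right) = 0 \left(-322\right) = 0$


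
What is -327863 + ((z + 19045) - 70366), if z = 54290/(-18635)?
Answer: -1413229626/3727 ≈ -3.7919e+5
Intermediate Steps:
z = -10858/3727 (z = 54290*(-1/18635) = -10858/3727 ≈ -2.9133)
-327863 + ((z + 19045) - 70366) = -327863 + ((-10858/3727 + 19045) - 70366) = -327863 + (70969857/3727 - 70366) = -327863 - 191284225/3727 = -1413229626/3727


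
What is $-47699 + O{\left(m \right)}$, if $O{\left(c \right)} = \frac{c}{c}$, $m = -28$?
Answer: $-47698$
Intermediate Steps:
$O{\left(c \right)} = 1$
$-47699 + O{\left(m \right)} = -47699 + 1 = -47698$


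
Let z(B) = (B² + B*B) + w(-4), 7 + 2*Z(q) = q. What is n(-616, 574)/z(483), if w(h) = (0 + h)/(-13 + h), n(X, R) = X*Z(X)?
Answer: 1631014/3965915 ≈ 0.41126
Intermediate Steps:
Z(q) = -7/2 + q/2
n(X, R) = X*(-7/2 + X/2)
w(h) = h/(-13 + h)
z(B) = 4/17 + 2*B² (z(B) = (B² + B*B) - 4/(-13 - 4) = (B² + B²) - 4/(-17) = 2*B² - 4*(-1/17) = 2*B² + 4/17 = 4/17 + 2*B²)
n(-616, 574)/z(483) = ((½)*(-616)*(-7 - 616))/(4/17 + 2*483²) = ((½)*(-616)*(-623))/(4/17 + 2*233289) = 191884/(4/17 + 466578) = 191884/(7931830/17) = 191884*(17/7931830) = 1631014/3965915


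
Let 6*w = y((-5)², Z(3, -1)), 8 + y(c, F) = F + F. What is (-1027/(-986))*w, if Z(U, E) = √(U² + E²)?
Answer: -2054/1479 + 1027*√10/2958 ≈ -0.29085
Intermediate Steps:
Z(U, E) = √(E² + U²)
y(c, F) = -8 + 2*F (y(c, F) = -8 + (F + F) = -8 + 2*F)
w = -4/3 + √10/3 (w = (-8 + 2*√((-1)² + 3²))/6 = (-8 + 2*√(1 + 9))/6 = (-8 + 2*√10)/6 = -4/3 + √10/3 ≈ -0.27924)
(-1027/(-986))*w = (-1027/(-986))*(-4/3 + √10/3) = (-1027*(-1/986))*(-4/3 + √10/3) = 1027*(-4/3 + √10/3)/986 = -2054/1479 + 1027*√10/2958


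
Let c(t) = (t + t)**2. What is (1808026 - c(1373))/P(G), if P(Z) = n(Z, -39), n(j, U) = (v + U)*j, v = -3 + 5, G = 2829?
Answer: 1910830/34891 ≈ 54.766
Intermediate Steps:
v = 2
c(t) = 4*t**2 (c(t) = (2*t)**2 = 4*t**2)
n(j, U) = j*(2 + U) (n(j, U) = (2 + U)*j = j*(2 + U))
P(Z) = -37*Z (P(Z) = Z*(2 - 39) = Z*(-37) = -37*Z)
(1808026 - c(1373))/P(G) = (1808026 - 4*1373**2)/((-37*2829)) = (1808026 - 4*1885129)/(-104673) = (1808026 - 1*7540516)*(-1/104673) = (1808026 - 7540516)*(-1/104673) = -5732490*(-1/104673) = 1910830/34891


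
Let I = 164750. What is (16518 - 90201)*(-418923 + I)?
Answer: 18728229159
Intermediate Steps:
(16518 - 90201)*(-418923 + I) = (16518 - 90201)*(-418923 + 164750) = -73683*(-254173) = 18728229159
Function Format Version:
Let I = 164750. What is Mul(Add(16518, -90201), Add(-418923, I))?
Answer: 18728229159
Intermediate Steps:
Mul(Add(16518, -90201), Add(-418923, I)) = Mul(Add(16518, -90201), Add(-418923, 164750)) = Mul(-73683, -254173) = 18728229159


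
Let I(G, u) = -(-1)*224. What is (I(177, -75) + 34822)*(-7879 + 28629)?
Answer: 727204500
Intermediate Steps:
I(G, u) = 224 (I(G, u) = -1*(-224) = 224)
(I(177, -75) + 34822)*(-7879 + 28629) = (224 + 34822)*(-7879 + 28629) = 35046*20750 = 727204500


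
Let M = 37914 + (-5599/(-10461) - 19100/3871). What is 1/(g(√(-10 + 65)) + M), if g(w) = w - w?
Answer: 3681321/139557410633 ≈ 2.6379e-5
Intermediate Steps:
g(w) = 0
M = 139557410633/3681321 (M = 37914 + (-5599*(-1/10461) - 19100*1/3871) = 37914 + (509/951 - 19100/3871) = 37914 - 16193761/3681321 = 139557410633/3681321 ≈ 37910.)
1/(g(√(-10 + 65)) + M) = 1/(0 + 139557410633/3681321) = 1/(139557410633/3681321) = 3681321/139557410633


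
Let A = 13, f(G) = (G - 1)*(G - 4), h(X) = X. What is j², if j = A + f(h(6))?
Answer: 529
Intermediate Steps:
f(G) = (-1 + G)*(-4 + G)
j = 23 (j = 13 + (4 + 6² - 5*6) = 13 + (4 + 36 - 30) = 13 + 10 = 23)
j² = 23² = 529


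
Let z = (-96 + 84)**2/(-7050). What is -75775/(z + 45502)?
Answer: -89035625/53464826 ≈ -1.6653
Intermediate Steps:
z = -24/1175 (z = (-12)**2*(-1/7050) = 144*(-1/7050) = -24/1175 ≈ -0.020426)
-75775/(z + 45502) = -75775/(-24/1175 + 45502) = -75775/53464826/1175 = -75775*1175/53464826 = -89035625/53464826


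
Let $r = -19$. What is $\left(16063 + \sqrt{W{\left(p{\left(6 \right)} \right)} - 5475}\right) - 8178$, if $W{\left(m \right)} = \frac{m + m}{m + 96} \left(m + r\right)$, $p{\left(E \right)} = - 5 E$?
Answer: $7885 + \frac{i \sqrt{657085}}{11} \approx 7885.0 + 73.692 i$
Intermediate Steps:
$W{\left(m \right)} = \frac{2 m \left(-19 + m\right)}{96 + m}$ ($W{\left(m \right)} = \frac{m + m}{m + 96} \left(m - 19\right) = \frac{2 m}{96 + m} \left(-19 + m\right) = \frac{2 m \left(-19 + m\right)}{96 + m}$)
$\left(16063 + \sqrt{W{\left(p{\left(6 \right)} \right)} - 5475}\right) - 8178 = \left(16063 + \sqrt{\frac{2 \left(\left(-5\right) 6\right) \left(-19 - 30\right)}{96 - 30} - 5475}\right) - 8178 = \left(16063 + \sqrt{2 \left(-30\right) \frac{1}{96 - 30} \left(-19 - 30\right) - 5475}\right) - 8178 = \left(16063 + \sqrt{2 \left(-30\right) \frac{1}{66} \left(-49\right) - 5475}\right) - 8178 = \left(16063 + \sqrt{\frac{490}{11} - 5475}\right) - 8178 = \left(16063 + \sqrt{- \frac{59735}{11}}\right) - 8178 = \left(16063 + \frac{i \sqrt{657085}}{11}\right) - 8178 = 7885 + \frac{i \sqrt{657085}}{11}$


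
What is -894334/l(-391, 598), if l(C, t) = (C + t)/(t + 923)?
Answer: -151142446/23 ≈ -6.5714e+6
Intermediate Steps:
l(C, t) = (C + t)/(923 + t)
-894334/l(-391, 598) = -894334*(923 + 598)/(-391 + 598) = -894334/(207/1521) = -894334/((1/1521)*207) = -894334/23/169 = -894334*169/23 = -151142446/23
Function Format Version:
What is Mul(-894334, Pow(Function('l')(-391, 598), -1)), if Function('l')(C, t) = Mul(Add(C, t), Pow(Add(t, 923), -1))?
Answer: Rational(-151142446, 23) ≈ -6.5714e+6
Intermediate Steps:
Function('l')(C, t) = Mul(Pow(Add(923, t), -1), Add(C, t)) (Function('l')(C, t) = Mul(Add(C, t), Pow(Add(923, t), -1)) = Mul(Pow(Add(923, t), -1), Add(C, t)))
Mul(-894334, Pow(Function('l')(-391, 598), -1)) = Mul(-894334, Pow(Mul(Pow(Add(923, 598), -1), Add(-391, 598)), -1)) = Mul(-894334, Pow(Mul(Pow(1521, -1), 207), -1)) = Mul(-894334, Pow(Mul(Rational(1, 1521), 207), -1)) = Mul(-894334, Pow(Rational(23, 169), -1)) = Mul(-894334, Rational(169, 23)) = Rational(-151142446, 23)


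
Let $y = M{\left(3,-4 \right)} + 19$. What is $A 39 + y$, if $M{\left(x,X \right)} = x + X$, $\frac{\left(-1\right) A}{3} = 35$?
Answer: $-4077$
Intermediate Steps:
$A = -105$ ($A = \left(-3\right) 35 = -105$)
$M{\left(x,X \right)} = X + x$
$y = 18$ ($y = \left(-4 + 3\right) + 19 = -1 + 19 = 18$)
$A 39 + y = \left(-105\right) 39 + 18 = -4095 + 18 = -4077$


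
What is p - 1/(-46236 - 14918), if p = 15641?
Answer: 956509715/61154 ≈ 15641.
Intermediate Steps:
p - 1/(-46236 - 14918) = 15641 - 1/(-46236 - 14918) = 15641 - 1/(-61154) = 15641 - 1*(-1/61154) = 15641 + 1/61154 = 956509715/61154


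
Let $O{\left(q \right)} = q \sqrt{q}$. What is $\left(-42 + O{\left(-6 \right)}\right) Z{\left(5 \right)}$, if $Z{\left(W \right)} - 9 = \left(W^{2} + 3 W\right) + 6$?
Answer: $-2310 - 330 i \sqrt{6} \approx -2310.0 - 808.33 i$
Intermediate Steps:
$Z{\left(W \right)} = 15 + W^{2} + 3 W$ ($Z{\left(W \right)} = 9 + \left(\left(W^{2} + 3 W\right) + 6\right) = 9 + \left(6 + W^{2} + 3 W\right) = 15 + W^{2} + 3 W$)
$O{\left(q \right)} = q^{\frac{3}{2}}$
$\left(-42 + O{\left(-6 \right)}\right) Z{\left(5 \right)} = \left(-42 + \left(-6\right)^{\frac{3}{2}}\right) \left(15 + 5^{2} + 3 \cdot 5\right) = \left(-42 - 6 i \sqrt{6}\right) \left(15 + 25 + 15\right) = \left(-42 - 6 i \sqrt{6}\right) 55 = -2310 - 330 i \sqrt{6}$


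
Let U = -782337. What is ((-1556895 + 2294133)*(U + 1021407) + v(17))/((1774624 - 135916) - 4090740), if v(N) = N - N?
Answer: -4895874685/68112 ≈ -71880.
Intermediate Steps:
v(N) = 0
((-1556895 + 2294133)*(U + 1021407) + v(17))/((1774624 - 135916) - 4090740) = ((-1556895 + 2294133)*(-782337 + 1021407) + 0)/((1774624 - 135916) - 4090740) = (737238*239070 + 0)/(1638708 - 4090740) = (176251488660 + 0)/(-2452032) = 176251488660*(-1/2452032) = -4895874685/68112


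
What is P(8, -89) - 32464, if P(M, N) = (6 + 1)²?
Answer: -32415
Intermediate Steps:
P(M, N) = 49 (P(M, N) = 7² = 49)
P(8, -89) - 32464 = 49 - 32464 = -32415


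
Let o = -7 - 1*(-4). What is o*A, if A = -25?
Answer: 75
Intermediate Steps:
o = -3 (o = -7 + 4 = -3)
o*A = -3*(-25) = 75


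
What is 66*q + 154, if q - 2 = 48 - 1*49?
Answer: 220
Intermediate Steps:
q = 1 (q = 2 + (48 - 1*49) = 2 + (48 - 49) = 2 - 1 = 1)
66*q + 154 = 66*1 + 154 = 66 + 154 = 220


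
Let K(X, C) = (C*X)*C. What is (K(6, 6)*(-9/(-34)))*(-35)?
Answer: -34020/17 ≈ -2001.2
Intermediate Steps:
K(X, C) = X*C²
(K(6, 6)*(-9/(-34)))*(-35) = ((6*6²)*(-9/(-34)))*(-35) = ((6*36)*(-9*(-1/34)))*(-35) = (216*(9/34))*(-35) = (972/17)*(-35) = -34020/17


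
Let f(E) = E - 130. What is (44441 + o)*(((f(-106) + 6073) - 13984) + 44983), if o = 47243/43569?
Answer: 71325442627792/43569 ≈ 1.6371e+9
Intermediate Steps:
f(E) = -130 + E
o = 47243/43569 (o = 47243*(1/43569) = 47243/43569 ≈ 1.0843)
(44441 + o)*(((f(-106) + 6073) - 13984) + 44983) = (44441 + 47243/43569)*((((-130 - 106) + 6073) - 13984) + 44983) = 1936297172*(((-236 + 6073) - 13984) + 44983)/43569 = 1936297172*((5837 - 13984) + 44983)/43569 = 1936297172*(-8147 + 44983)/43569 = (1936297172/43569)*36836 = 71325442627792/43569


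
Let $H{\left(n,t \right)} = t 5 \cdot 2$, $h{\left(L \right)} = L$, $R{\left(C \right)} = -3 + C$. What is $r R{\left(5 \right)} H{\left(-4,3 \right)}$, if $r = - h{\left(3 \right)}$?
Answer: $-180$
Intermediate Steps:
$r = -3$ ($r = \left(-1\right) 3 = -3$)
$H{\left(n,t \right)} = 10 t$ ($H{\left(n,t \right)} = 5 t 2 = 10 t$)
$r R{\left(5 \right)} H{\left(-4,3 \right)} = - 3 \left(-3 + 5\right) 10 \cdot 3 = \left(-3\right) 2 \cdot 30 = \left(-6\right) 30 = -180$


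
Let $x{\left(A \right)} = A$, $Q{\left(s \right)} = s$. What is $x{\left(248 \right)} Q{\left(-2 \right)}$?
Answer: $-496$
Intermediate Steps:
$x{\left(248 \right)} Q{\left(-2 \right)} = 248 \left(-2\right) = -496$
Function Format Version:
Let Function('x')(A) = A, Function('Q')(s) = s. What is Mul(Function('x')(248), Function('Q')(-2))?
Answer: -496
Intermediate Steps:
Mul(Function('x')(248), Function('Q')(-2)) = Mul(248, -2) = -496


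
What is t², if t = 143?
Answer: 20449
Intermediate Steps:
t² = 143² = 20449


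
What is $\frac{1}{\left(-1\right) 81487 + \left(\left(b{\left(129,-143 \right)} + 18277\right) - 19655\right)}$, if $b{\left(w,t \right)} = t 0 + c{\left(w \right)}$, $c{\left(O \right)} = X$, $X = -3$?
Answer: $- \frac{1}{82868} \approx -1.2067 \cdot 10^{-5}$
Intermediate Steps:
$c{\left(O \right)} = -3$
$b{\left(w,t \right)} = -3$ ($b{\left(w,t \right)} = t 0 - 3 = 0 - 3 = -3$)
$\frac{1}{\left(-1\right) 81487 + \left(\left(b{\left(129,-143 \right)} + 18277\right) - 19655\right)} = \frac{1}{\left(-1\right) 81487 + \left(\left(-3 + 18277\right) - 19655\right)} = \frac{1}{-81487 + \left(18274 - 19655\right)} = \frac{1}{-81487 - 1381} = \frac{1}{-82868} = - \frac{1}{82868}$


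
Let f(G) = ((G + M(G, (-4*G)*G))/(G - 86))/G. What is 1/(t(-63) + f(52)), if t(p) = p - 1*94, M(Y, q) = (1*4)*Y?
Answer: -34/5343 ≈ -0.0063635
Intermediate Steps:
M(Y, q) = 4*Y
t(p) = -94 + p (t(p) = p - 94 = -94 + p)
f(G) = 5/(-86 + G) (f(G) = ((G + 4*G)/(G - 86))/G = ((5*G)/(-86 + G))/G = (5*G/(-86 + G))/G = 5/(-86 + G))
1/(t(-63) + f(52)) = 1/((-94 - 63) + 5/(-86 + 52)) = 1/(-157 + 5/(-34)) = 1/(-157 + 5*(-1/34)) = 1/(-157 - 5/34) = 1/(-5343/34) = -34/5343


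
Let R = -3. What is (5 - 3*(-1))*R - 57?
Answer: -81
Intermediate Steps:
(5 - 3*(-1))*R - 57 = (5 - 3*(-1))*(-3) - 57 = (5 + 3)*(-3) - 57 = 8*(-3) - 57 = -24 - 57 = -81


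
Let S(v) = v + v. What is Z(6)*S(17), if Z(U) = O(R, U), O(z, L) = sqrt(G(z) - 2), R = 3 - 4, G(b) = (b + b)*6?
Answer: 34*I*sqrt(14) ≈ 127.22*I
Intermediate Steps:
S(v) = 2*v
G(b) = 12*b (G(b) = (2*b)*6 = 12*b)
R = -1
O(z, L) = sqrt(-2 + 12*z) (O(z, L) = sqrt(12*z - 2) = sqrt(-2 + 12*z))
Z(U) = I*sqrt(14) (Z(U) = sqrt(-2 + 12*(-1)) = sqrt(-2 - 12) = sqrt(-14) = I*sqrt(14))
Z(6)*S(17) = (I*sqrt(14))*(2*17) = (I*sqrt(14))*34 = 34*I*sqrt(14)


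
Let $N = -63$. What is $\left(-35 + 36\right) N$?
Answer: $-63$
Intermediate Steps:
$\left(-35 + 36\right) N = \left(-35 + 36\right) \left(-63\right) = 1 \left(-63\right) = -63$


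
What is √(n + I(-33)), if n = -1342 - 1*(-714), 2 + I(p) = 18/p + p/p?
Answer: 5*I*√3047/11 ≈ 25.091*I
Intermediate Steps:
I(p) = -1 + 18/p (I(p) = -2 + (18/p + p/p) = -2 + (18/p + 1) = -2 + (1 + 18/p) = -1 + 18/p)
n = -628 (n = -1342 + 714 = -628)
√(n + I(-33)) = √(-628 + (18 - 1*(-33))/(-33)) = √(-628 - (18 + 33)/33) = √(-628 - 1/33*51) = √(-628 - 17/11) = √(-6925/11) = 5*I*√3047/11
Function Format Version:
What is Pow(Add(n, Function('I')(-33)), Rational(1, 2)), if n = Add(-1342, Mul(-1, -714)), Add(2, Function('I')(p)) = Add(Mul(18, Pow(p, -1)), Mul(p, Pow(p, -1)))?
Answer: Mul(Rational(5, 11), I, Pow(3047, Rational(1, 2))) ≈ Mul(25.091, I)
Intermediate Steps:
Function('I')(p) = Add(-1, Mul(18, Pow(p, -1))) (Function('I')(p) = Add(-2, Add(Mul(18, Pow(p, -1)), Mul(p, Pow(p, -1)))) = Add(-2, Add(Mul(18, Pow(p, -1)), 1)) = Add(-2, Add(1, Mul(18, Pow(p, -1)))) = Add(-1, Mul(18, Pow(p, -1))))
n = -628 (n = Add(-1342, 714) = -628)
Pow(Add(n, Function('I')(-33)), Rational(1, 2)) = Pow(Add(-628, Mul(Pow(-33, -1), Add(18, Mul(-1, -33)))), Rational(1, 2)) = Pow(Add(-628, Mul(Rational(-1, 33), Add(18, 33))), Rational(1, 2)) = Pow(Add(-628, Mul(Rational(-1, 33), 51)), Rational(1, 2)) = Pow(Add(-628, Rational(-17, 11)), Rational(1, 2)) = Pow(Rational(-6925, 11), Rational(1, 2)) = Mul(Rational(5, 11), I, Pow(3047, Rational(1, 2)))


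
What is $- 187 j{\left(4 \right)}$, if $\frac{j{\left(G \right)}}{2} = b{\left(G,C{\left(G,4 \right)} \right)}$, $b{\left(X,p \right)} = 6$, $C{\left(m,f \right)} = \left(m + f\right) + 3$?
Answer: $-2244$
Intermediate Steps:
$C{\left(m,f \right)} = 3 + f + m$ ($C{\left(m,f \right)} = \left(f + m\right) + 3 = 3 + f + m$)
$j{\left(G \right)} = 12$ ($j{\left(G \right)} = 2 \cdot 6 = 12$)
$- 187 j{\left(4 \right)} = \left(-187\right) 12 = -2244$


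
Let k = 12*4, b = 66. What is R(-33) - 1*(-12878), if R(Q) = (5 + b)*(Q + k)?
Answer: 13943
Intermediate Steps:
k = 48
R(Q) = 3408 + 71*Q (R(Q) = (5 + 66)*(Q + 48) = 71*(48 + Q) = 3408 + 71*Q)
R(-33) - 1*(-12878) = (3408 + 71*(-33)) - 1*(-12878) = (3408 - 2343) + 12878 = 1065 + 12878 = 13943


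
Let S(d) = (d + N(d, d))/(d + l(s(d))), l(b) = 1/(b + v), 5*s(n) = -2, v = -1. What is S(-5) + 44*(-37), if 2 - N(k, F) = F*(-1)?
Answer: -8133/5 ≈ -1626.6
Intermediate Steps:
N(k, F) = 2 + F (N(k, F) = 2 - F*(-1) = 2 - (-1)*F = 2 + F)
s(n) = -2/5 (s(n) = (1/5)*(-2) = -2/5)
l(b) = 1/(-1 + b) (l(b) = 1/(b - 1) = 1/(-1 + b))
S(d) = (2 + 2*d)/(-5/7 + d) (S(d) = (d + (2 + d))/(d + 1/(-1 - 2/5)) = (2 + 2*d)/(d + 1/(-7/5)) = (2 + 2*d)/(d - 5/7) = (2 + 2*d)/(-5/7 + d))
S(-5) + 44*(-37) = 14*(1 - 5)/(-5 + 7*(-5)) + 44*(-37) = 14*(-4)/(-5 - 35) - 1628 = 14*(-4)/(-40) - 1628 = 14*(-1/40)*(-4) - 1628 = 7/5 - 1628 = -8133/5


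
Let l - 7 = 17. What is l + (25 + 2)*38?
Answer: 1050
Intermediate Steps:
l = 24 (l = 7 + 17 = 24)
l + (25 + 2)*38 = 24 + (25 + 2)*38 = 24 + 27*38 = 24 + 1026 = 1050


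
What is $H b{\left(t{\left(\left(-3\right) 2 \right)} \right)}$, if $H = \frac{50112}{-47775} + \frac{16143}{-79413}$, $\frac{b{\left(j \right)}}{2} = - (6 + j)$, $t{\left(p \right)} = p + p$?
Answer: $- \frac{6334368108}{421550675} \approx -15.026$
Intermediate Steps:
$t{\left(p \right)} = 2 p$
$b{\left(j \right)} = -12 - 2 j$ ($b{\left(j \right)} = 2 \left(- (6 + j)\right) = 2 \left(-6 - j\right) = -12 - 2 j$)
$H = - \frac{527864009}{421550675}$ ($H = 50112 \left(- \frac{1}{47775}\right) + 16143 \left(- \frac{1}{79413}\right) = - \frac{16704}{15925} - \frac{5381}{26471} = - \frac{527864009}{421550675} \approx -1.2522$)
$H b{\left(t{\left(\left(-3\right) 2 \right)} \right)} = - \frac{527864009 \left(-12 - 2 \cdot 2 \left(\left(-3\right) 2\right)\right)}{421550675} = - \frac{527864009 \left(-12 - 2 \cdot 2 \left(-6\right)\right)}{421550675} = - \frac{527864009 \left(-12 - -24\right)}{421550675} = - \frac{527864009 \left(-12 + 24\right)}{421550675} = \left(- \frac{527864009}{421550675}\right) 12 = - \frac{6334368108}{421550675}$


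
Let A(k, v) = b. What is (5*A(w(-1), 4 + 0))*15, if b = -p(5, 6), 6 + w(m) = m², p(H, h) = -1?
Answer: 75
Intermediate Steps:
w(m) = -6 + m²
b = 1 (b = -1*(-1) = 1)
A(k, v) = 1
(5*A(w(-1), 4 + 0))*15 = (5*1)*15 = 5*15 = 75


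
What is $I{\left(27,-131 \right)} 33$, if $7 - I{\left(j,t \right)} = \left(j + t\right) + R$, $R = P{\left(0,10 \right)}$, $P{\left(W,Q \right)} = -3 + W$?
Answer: $3762$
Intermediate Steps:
$R = -3$ ($R = -3 + 0 = -3$)
$I{\left(j,t \right)} = 10 - j - t$ ($I{\left(j,t \right)} = 7 - \left(\left(j + t\right) - 3\right) = 7 - \left(-3 + j + t\right) = 10 - j - t$)
$I{\left(27,-131 \right)} 33 = \left(10 - 27 - -131\right) 33 = \left(10 - 27 + 131\right) 33 = 114 \cdot 33 = 3762$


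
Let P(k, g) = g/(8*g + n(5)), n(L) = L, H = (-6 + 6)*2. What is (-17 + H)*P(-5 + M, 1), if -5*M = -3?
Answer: -17/13 ≈ -1.3077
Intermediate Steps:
H = 0 (H = 0*2 = 0)
M = ⅗ (M = -⅕*(-3) = ⅗ ≈ 0.60000)
P(k, g) = g/(5 + 8*g) (P(k, g) = g/(8*g + 5) = g/(5 + 8*g))
(-17 + H)*P(-5 + M, 1) = (-17 + 0)*(1/(5 + 8*1)) = -17/(5 + 8) = -17/13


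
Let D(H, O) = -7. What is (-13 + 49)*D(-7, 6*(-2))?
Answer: -252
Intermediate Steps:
(-13 + 49)*D(-7, 6*(-2)) = (-13 + 49)*(-7) = 36*(-7) = -252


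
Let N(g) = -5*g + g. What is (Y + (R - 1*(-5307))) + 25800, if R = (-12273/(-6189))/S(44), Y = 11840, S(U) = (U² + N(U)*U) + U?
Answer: 510688441913/11891132 ≈ 42947.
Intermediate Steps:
N(g) = -4*g
S(U) = U - 3*U² (S(U) = (U² + (-4*U)*U) + U = (U² - 4*U²) + U = -3*U² + U = U - 3*U²)
R = -4091/11891132 (R = (-12273/(-6189))/((44*(1 - 3*44))) = (-12273*(-1/6189))/((44*(1 - 132))) = 4091/(2063*((44*(-131)))) = (4091/2063)/(-5764) = (4091/2063)*(-1/5764) = -4091/11891132 ≈ -0.00034404)
(Y + (R - 1*(-5307))) + 25800 = (11840 + (-4091/11891132 - 1*(-5307))) + 25800 = (11840 + (-4091/11891132 + 5307)) + 25800 = (11840 + 63106233433/11891132) + 25800 = 203897236313/11891132 + 25800 = 510688441913/11891132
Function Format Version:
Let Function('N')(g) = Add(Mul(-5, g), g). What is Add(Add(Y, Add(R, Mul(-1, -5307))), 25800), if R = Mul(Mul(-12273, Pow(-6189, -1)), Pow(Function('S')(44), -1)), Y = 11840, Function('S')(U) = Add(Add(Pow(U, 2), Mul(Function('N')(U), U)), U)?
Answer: Rational(510688441913, 11891132) ≈ 42947.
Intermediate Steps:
Function('N')(g) = Mul(-4, g)
Function('S')(U) = Add(U, Mul(-3, Pow(U, 2))) (Function('S')(U) = Add(Add(Pow(U, 2), Mul(Mul(-4, U), U)), U) = Add(Add(Pow(U, 2), Mul(-4, Pow(U, 2))), U) = Add(Mul(-3, Pow(U, 2)), U) = Add(U, Mul(-3, Pow(U, 2))))
R = Rational(-4091, 11891132) (R = Mul(Mul(-12273, Pow(-6189, -1)), Pow(Mul(44, Add(1, Mul(-3, 44))), -1)) = Mul(Mul(-12273, Rational(-1, 6189)), Pow(Mul(44, Add(1, -132)), -1)) = Mul(Rational(4091, 2063), Pow(Mul(44, -131), -1)) = Mul(Rational(4091, 2063), Pow(-5764, -1)) = Mul(Rational(4091, 2063), Rational(-1, 5764)) = Rational(-4091, 11891132) ≈ -0.00034404)
Add(Add(Y, Add(R, Mul(-1, -5307))), 25800) = Add(Add(11840, Add(Rational(-4091, 11891132), Mul(-1, -5307))), 25800) = Add(Add(11840, Add(Rational(-4091, 11891132), 5307)), 25800) = Add(Add(11840, Rational(63106233433, 11891132)), 25800) = Add(Rational(203897236313, 11891132), 25800) = Rational(510688441913, 11891132)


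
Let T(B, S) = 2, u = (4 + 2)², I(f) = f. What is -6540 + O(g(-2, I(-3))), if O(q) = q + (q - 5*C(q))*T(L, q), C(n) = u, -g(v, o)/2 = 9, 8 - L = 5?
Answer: -6954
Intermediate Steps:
L = 3 (L = 8 - 1*5 = 8 - 5 = 3)
u = 36 (u = 6² = 36)
g(v, o) = -18 (g(v, o) = -2*9 = -18)
C(n) = 36
O(q) = -360 + 3*q (O(q) = q + (q - 5*36)*2 = q + (q - 180)*2 = q + (-180 + q)*2 = q + (-360 + 2*q) = -360 + 3*q)
-6540 + O(g(-2, I(-3))) = -6540 + (-360 + 3*(-18)) = -6540 + (-360 - 54) = -6540 - 414 = -6954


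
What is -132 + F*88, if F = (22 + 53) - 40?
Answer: 2948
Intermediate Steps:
F = 35 (F = 75 - 40 = 35)
-132 + F*88 = -132 + 35*88 = -132 + 3080 = 2948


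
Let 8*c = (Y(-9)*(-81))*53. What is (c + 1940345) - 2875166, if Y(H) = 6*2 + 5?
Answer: -7551549/8 ≈ -9.4394e+5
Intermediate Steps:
Y(H) = 17 (Y(H) = 12 + 5 = 17)
c = -72981/8 (c = ((17*(-81))*53)/8 = (-1377*53)/8 = (⅛)*(-72981) = -72981/8 ≈ -9122.6)
(c + 1940345) - 2875166 = (-72981/8 + 1940345) - 2875166 = 15449779/8 - 2875166 = -7551549/8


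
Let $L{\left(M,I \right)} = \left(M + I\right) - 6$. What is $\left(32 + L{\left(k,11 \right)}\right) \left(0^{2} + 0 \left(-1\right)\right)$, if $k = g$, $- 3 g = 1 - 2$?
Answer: $0$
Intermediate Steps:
$g = \frac{1}{3}$ ($g = - \frac{1 - 2}{3} = \left(- \frac{1}{3}\right) \left(-1\right) = \frac{1}{3} \approx 0.33333$)
$k = \frac{1}{3} \approx 0.33333$
$L{\left(M,I \right)} = -6 + I + M$ ($L{\left(M,I \right)} = \left(I + M\right) - 6 = -6 + I + M$)
$\left(32 + L{\left(k,11 \right)}\right) \left(0^{2} + 0 \left(-1\right)\right) = \left(32 + \left(-6 + 11 + \frac{1}{3}\right)\right) \left(0^{2} + 0 \left(-1\right)\right) = \left(32 + \frac{16}{3}\right) \left(0 + 0\right) = \frac{112}{3} \cdot 0 = 0$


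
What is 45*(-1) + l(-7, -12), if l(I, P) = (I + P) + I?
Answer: -71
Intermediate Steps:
l(I, P) = P + 2*I
45*(-1) + l(-7, -12) = 45*(-1) + (-12 + 2*(-7)) = -45 + (-12 - 14) = -45 - 26 = -71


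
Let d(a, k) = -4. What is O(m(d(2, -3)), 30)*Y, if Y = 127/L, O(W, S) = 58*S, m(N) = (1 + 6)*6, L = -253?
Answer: -220980/253 ≈ -873.44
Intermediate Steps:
m(N) = 42 (m(N) = 7*6 = 42)
Y = -127/253 (Y = 127/(-253) = 127*(-1/253) = -127/253 ≈ -0.50198)
O(m(d(2, -3)), 30)*Y = (58*30)*(-127/253) = 1740*(-127/253) = -220980/253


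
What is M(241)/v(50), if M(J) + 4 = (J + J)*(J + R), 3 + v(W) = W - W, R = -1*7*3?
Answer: -106036/3 ≈ -35345.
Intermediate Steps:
R = -21 (R = -7*3 = -21)
v(W) = -3 (v(W) = -3 + (W - W) = -3 + 0 = -3)
M(J) = -4 + 2*J*(-21 + J) (M(J) = -4 + (J + J)*(J - 21) = -4 + (2*J)*(-21 + J) = -4 + 2*J*(-21 + J))
M(241)/v(50) = (-4 - 42*241 + 2*241²)/(-3) = (-4 - 10122 + 2*58081)*(-⅓) = (-4 - 10122 + 116162)*(-⅓) = 106036*(-⅓) = -106036/3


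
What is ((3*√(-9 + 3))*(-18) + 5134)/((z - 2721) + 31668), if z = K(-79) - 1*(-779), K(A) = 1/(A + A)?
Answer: 811172/4696707 - 2844*I*√6/1565569 ≈ 0.17271 - 0.0044497*I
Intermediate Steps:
K(A) = 1/(2*A)
z = 123081/158 (z = (½)/(-79) - 1*(-779) = (½)*(-1/79) + 779 = -1/158 + 779 = 123081/158 ≈ 778.99)
((3*√(-9 + 3))*(-18) + 5134)/((z - 2721) + 31668) = ((3*√(-9 + 3))*(-18) + 5134)/((123081/158 - 2721) + 31668) = ((3*√(-6))*(-18) + 5134)/(-306837/158 + 31668) = ((3*(I*√6))*(-18) + 5134)/(4696707/158) = ((3*I*√6)*(-18) + 5134)*(158/4696707) = (-54*I*√6 + 5134)*(158/4696707) = (5134 - 54*I*√6)*(158/4696707) = 811172/4696707 - 2844*I*√6/1565569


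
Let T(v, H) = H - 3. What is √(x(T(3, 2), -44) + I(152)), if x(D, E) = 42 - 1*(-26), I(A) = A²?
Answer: 2*√5793 ≈ 152.22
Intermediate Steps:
T(v, H) = -3 + H
x(D, E) = 68 (x(D, E) = 42 + 26 = 68)
√(x(T(3, 2), -44) + I(152)) = √(68 + 152²) = √(68 + 23104) = √23172 = 2*√5793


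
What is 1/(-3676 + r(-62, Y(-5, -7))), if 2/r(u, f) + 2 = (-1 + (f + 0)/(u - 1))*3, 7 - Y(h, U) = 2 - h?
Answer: -5/18382 ≈ -0.00027201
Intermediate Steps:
Y(h, U) = 5 + h (Y(h, U) = 7 - (2 - h) = 7 + (-2 + h) = 5 + h)
r(u, f) = 2/(-5 + 3*f/(-1 + u)) (r(u, f) = 2/(-2 + (-1 + (f + 0)/(u - 1))*3) = 2/(-2 + (-1 + f/(-1 + u))*3) = 2/(-2 + (-3 + 3*f/(-1 + u))) = 2/(-5 + 3*f/(-1 + u)))
1/(-3676 + r(-62, Y(-5, -7))) = 1/(-3676 + 2*(-1 - 62)/(5 - 5*(-62) + 3*(5 - 5))) = 1/(-3676 + 2*(-63)/(5 + 310 + 3*0)) = 1/(-3676 + 2*(-63)/(5 + 310 + 0)) = 1/(-3676 + 2*(-63)/315) = 1/(-3676 + 2*(1/315)*(-63)) = 1/(-3676 - ⅖) = 1/(-18382/5) = -5/18382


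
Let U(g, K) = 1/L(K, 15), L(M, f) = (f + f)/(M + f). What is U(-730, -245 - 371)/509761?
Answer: -601/15292830 ≈ -3.9299e-5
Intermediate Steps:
L(M, f) = 2*f/(M + f) (L(M, f) = (2*f)/(M + f) = 2*f/(M + f))
U(g, K) = 1/2 + K/30 (U(g, K) = 1/(2*15/(K + 15)) = 1/(2*15/(15 + K)) = 1/(30/(15 + K)) = 1/2 + K/30)
U(-730, -245 - 371)/509761 = (1/2 + (-245 - 371)/30)/509761 = (1/2 + (1/30)*(-616))*(1/509761) = (1/2 - 308/15)*(1/509761) = -601/30*1/509761 = -601/15292830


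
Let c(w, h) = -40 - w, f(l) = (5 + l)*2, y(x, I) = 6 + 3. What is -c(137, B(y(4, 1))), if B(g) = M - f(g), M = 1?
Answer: 177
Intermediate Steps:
y(x, I) = 9
f(l) = 10 + 2*l
B(g) = -9 - 2*g (B(g) = 1 - (10 + 2*g) = 1 + (-10 - 2*g) = -9 - 2*g)
-c(137, B(y(4, 1))) = -(-40 - 1*137) = -(-40 - 137) = -1*(-177) = 177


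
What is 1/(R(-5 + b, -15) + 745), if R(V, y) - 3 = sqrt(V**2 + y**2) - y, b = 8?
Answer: 763/581935 - 3*sqrt(26)/581935 ≈ 0.0012849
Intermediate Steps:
R(V, y) = 3 + sqrt(V**2 + y**2) - y (R(V, y) = 3 + (sqrt(V**2 + y**2) - y) = 3 + sqrt(V**2 + y**2) - y)
1/(R(-5 + b, -15) + 745) = 1/((3 + sqrt((-5 + 8)**2 + (-15)**2) - 1*(-15)) + 745) = 1/((3 + sqrt(3**2 + 225) + 15) + 745) = 1/((3 + sqrt(9 + 225) + 15) + 745) = 1/((3 + sqrt(234) + 15) + 745) = 1/((3 + 3*sqrt(26) + 15) + 745) = 1/((18 + 3*sqrt(26)) + 745) = 1/(763 + 3*sqrt(26))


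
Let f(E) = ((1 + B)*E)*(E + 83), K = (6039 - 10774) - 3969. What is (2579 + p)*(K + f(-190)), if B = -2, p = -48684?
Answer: 1338612570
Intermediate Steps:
K = -8704 (K = -4735 - 3969 = -8704)
f(E) = -E*(83 + E) (f(E) = ((1 - 2)*E)*(E + 83) = (-E)*(83 + E) = -E*(83 + E))
(2579 + p)*(K + f(-190)) = (2579 - 48684)*(-8704 - 1*(-190)*(83 - 190)) = -46105*(-8704 - 1*(-190)*(-107)) = -46105*(-8704 - 20330) = -46105*(-29034) = 1338612570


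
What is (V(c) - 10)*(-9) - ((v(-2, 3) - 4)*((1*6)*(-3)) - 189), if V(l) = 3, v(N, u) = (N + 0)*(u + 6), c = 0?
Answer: -144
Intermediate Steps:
v(N, u) = N*(6 + u)
(V(c) - 10)*(-9) - ((v(-2, 3) - 4)*((1*6)*(-3)) - 189) = (3 - 10)*(-9) - ((-2*(6 + 3) - 4)*((1*6)*(-3)) - 189) = -7*(-9) - ((-2*9 - 4)*(6*(-3)) - 189) = 63 - ((-18 - 4)*(-18) - 189) = 63 - (-22*(-18) - 189) = 63 - (396 - 189) = 63 - 1*207 = 63 - 207 = -144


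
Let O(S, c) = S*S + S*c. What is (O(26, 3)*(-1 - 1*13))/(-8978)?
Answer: 5278/4489 ≈ 1.1758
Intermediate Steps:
O(S, c) = S**2 + S*c
(O(26, 3)*(-1 - 1*13))/(-8978) = ((26*(26 + 3))*(-1 - 1*13))/(-8978) = ((26*29)*(-1 - 13))*(-1/8978) = (754*(-14))*(-1/8978) = -10556*(-1/8978) = 5278/4489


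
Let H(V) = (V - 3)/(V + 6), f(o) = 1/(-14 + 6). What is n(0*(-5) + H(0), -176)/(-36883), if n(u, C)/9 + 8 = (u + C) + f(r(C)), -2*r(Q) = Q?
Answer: 1899/42152 ≈ 0.045051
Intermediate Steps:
r(Q) = -Q/2
f(o) = -⅛ (f(o) = 1/(-8) = -⅛)
H(V) = (-3 + V)/(6 + V)
n(u, C) = -585/8 + 9*C + 9*u (n(u, C) = -72 + 9*((u + C) - ⅛) = -72 + 9*((C + u) - ⅛) = -72 + 9*(-⅛ + C + u) = -72 + (-9/8 + 9*C + 9*u) = -585/8 + 9*C + 9*u)
n(0*(-5) + H(0), -176)/(-36883) = (-585/8 + 9*(-176) + 9*(0*(-5) + (-3 + 0)/(6 + 0)))/(-36883) = (-585/8 - 1584 + 9*(0 - 3/6))*(-1/36883) = (-585/8 - 1584 + 9*(0 + (⅙)*(-3)))*(-1/36883) = (-585/8 - 1584 + 9*(0 - ½))*(-1/36883) = (-585/8 - 1584 + 9*(-½))*(-1/36883) = (-585/8 - 1584 - 9/2)*(-1/36883) = -13293/8*(-1/36883) = 1899/42152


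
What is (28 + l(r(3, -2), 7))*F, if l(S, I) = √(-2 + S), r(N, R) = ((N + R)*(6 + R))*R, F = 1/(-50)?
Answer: -14/25 - I*√10/50 ≈ -0.56 - 0.063246*I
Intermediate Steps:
F = -1/50 ≈ -0.020000
r(N, R) = R*(6 + R)*(N + R) (r(N, R) = ((6 + R)*(N + R))*R = R*(6 + R)*(N + R))
(28 + l(r(3, -2), 7))*F = (28 + √(-2 - 2*((-2)² + 6*3 + 6*(-2) + 3*(-2))))*(-1/50) = (28 + √(-2 - 2*(4 + 18 - 12 - 6)))*(-1/50) = (28 + √(-2 - 2*4))*(-1/50) = (28 + √(-2 - 8))*(-1/50) = (28 + √(-10))*(-1/50) = (28 + I*√10)*(-1/50) = -14/25 - I*√10/50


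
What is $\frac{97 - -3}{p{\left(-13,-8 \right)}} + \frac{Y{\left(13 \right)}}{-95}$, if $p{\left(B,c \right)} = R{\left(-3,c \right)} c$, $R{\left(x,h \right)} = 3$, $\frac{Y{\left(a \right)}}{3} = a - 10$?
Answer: $- \frac{2429}{570} \approx -4.2614$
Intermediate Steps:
$Y{\left(a \right)} = -30 + 3 a$ ($Y{\left(a \right)} = 3 \left(a - 10\right) = 3 \left(-10 + a\right) = -30 + 3 a$)
$p{\left(B,c \right)} = 3 c$
$\frac{97 - -3}{p{\left(-13,-8 \right)}} + \frac{Y{\left(13 \right)}}{-95} = \frac{97 - -3}{3 \left(-8\right)} + \frac{-30 + 3 \cdot 13}{-95} = \frac{97 + 3}{-24} + \left(-30 + 39\right) \left(- \frac{1}{95}\right) = 100 \left(- \frac{1}{24}\right) + 9 \left(- \frac{1}{95}\right) = - \frac{25}{6} - \frac{9}{95} = - \frac{2429}{570}$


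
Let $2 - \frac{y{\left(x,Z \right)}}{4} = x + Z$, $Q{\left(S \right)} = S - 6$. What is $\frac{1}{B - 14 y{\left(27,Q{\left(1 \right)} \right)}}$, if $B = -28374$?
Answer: $- \frac{1}{27254} \approx -3.6692 \cdot 10^{-5}$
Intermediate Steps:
$Q{\left(S \right)} = -6 + S$ ($Q{\left(S \right)} = S - 6 = -6 + S$)
$y{\left(x,Z \right)} = 8 - 4 Z - 4 x$ ($y{\left(x,Z \right)} = 8 - 4 \left(x + Z\right) = 8 - 4 \left(Z + x\right) = 8 - \left(4 Z + 4 x\right) = 8 - 4 Z - 4 x$)
$\frac{1}{B - 14 y{\left(27,Q{\left(1 \right)} \right)}} = \frac{1}{-28374 - 14 \left(8 - 4 \left(-6 + 1\right) - 108\right)} = \frac{1}{-28374 - 14 \left(8 - -20 - 108\right)} = \frac{1}{-28374 - 14 \left(8 + 20 - 108\right)} = \frac{1}{-28374 - -1120} = \frac{1}{-28374 + 1120} = \frac{1}{-27254} = - \frac{1}{27254}$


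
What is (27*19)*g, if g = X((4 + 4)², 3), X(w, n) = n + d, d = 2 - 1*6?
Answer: -513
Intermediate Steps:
d = -4 (d = 2 - 6 = -4)
X(w, n) = -4 + n (X(w, n) = n - 4 = -4 + n)
g = -1 (g = -4 + 3 = -1)
(27*19)*g = (27*19)*(-1) = 513*(-1) = -513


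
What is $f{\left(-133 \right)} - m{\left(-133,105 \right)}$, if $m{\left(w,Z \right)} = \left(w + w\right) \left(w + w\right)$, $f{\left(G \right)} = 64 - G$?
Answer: $-70559$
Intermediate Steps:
$m{\left(w,Z \right)} = 4 w^{2}$ ($m{\left(w,Z \right)} = 2 w 2 w = 4 w^{2}$)
$f{\left(-133 \right)} - m{\left(-133,105 \right)} = \left(64 - -133\right) - 4 \left(-133\right)^{2} = \left(64 + 133\right) - 4 \cdot 17689 = 197 - 70756 = -70559$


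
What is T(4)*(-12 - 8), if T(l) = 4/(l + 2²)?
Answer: -10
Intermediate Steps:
T(l) = 4/(4 + l) (T(l) = 4/(l + 4) = 4/(4 + l))
T(4)*(-12 - 8) = (4/(4 + 4))*(-12 - 8) = (4/8)*(-20) = (4*(⅛))*(-20) = (½)*(-20) = -10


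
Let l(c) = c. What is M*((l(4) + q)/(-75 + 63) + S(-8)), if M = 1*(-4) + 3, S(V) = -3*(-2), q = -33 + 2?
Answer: -33/4 ≈ -8.2500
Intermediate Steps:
q = -31
S(V) = 6
M = -1 (M = -4 + 3 = -1)
M*((l(4) + q)/(-75 + 63) + S(-8)) = -((4 - 31)/(-75 + 63) + 6) = -(-27/(-12) + 6) = -(-27*(-1/12) + 6) = -(9/4 + 6) = -1*33/4 = -33/4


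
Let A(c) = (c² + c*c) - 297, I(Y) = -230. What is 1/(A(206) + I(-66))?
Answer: 1/84345 ≈ 1.1856e-5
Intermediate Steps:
A(c) = -297 + 2*c² (A(c) = (c² + c²) - 297 = 2*c² - 297 = -297 + 2*c²)
1/(A(206) + I(-66)) = 1/((-297 + 2*206²) - 230) = 1/((-297 + 2*42436) - 230) = 1/((-297 + 84872) - 230) = 1/(84575 - 230) = 1/84345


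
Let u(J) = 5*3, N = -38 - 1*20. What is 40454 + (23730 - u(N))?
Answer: 64169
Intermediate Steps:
N = -58 (N = -38 - 20 = -58)
u(J) = 15
40454 + (23730 - u(N)) = 40454 + (23730 - 1*15) = 40454 + (23730 - 15) = 40454 + 23715 = 64169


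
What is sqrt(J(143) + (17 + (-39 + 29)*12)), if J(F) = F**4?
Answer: sqrt(418161498) ≈ 20449.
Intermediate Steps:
sqrt(J(143) + (17 + (-39 + 29)*12)) = sqrt(143**4 + (17 + (-39 + 29)*12)) = sqrt(418161601 + (17 - 10*12)) = sqrt(418161601 + (17 - 120)) = sqrt(418161601 - 103) = sqrt(418161498)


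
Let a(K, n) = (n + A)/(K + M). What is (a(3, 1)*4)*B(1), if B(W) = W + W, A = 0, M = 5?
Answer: 1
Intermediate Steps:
B(W) = 2*W
a(K, n) = n/(5 + K) (a(K, n) = (n + 0)/(K + 5) = n/(5 + K))
(a(3, 1)*4)*B(1) = ((1/(5 + 3))*4)*(2*1) = ((1/8)*4)*2 = ((1*(⅛))*4)*2 = ((⅛)*4)*2 = (½)*2 = 1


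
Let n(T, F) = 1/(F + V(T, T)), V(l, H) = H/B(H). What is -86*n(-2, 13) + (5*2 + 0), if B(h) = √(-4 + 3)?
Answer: 612/173 + 172*I/173 ≈ 3.5376 + 0.99422*I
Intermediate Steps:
B(h) = I (B(h) = √(-1) = I)
V(l, H) = -I*H (V(l, H) = H/I = H*(-I) = -I*H)
n(T, F) = 1/(F - I*T)
-86*n(-2, 13) + (5*2 + 0) = -86/(13 - 1*I*(-2)) + (5*2 + 0) = -86*(13 - 2*I)/173 + (10 + 0) = -86*(13 - 2*I)/173 + 10 = 10 - 86*(13 - 2*I)/173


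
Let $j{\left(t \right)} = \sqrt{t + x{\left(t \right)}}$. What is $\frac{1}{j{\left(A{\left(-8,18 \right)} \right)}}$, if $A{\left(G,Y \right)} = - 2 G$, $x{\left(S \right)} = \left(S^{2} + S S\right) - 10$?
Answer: $\frac{\sqrt{518}}{518} \approx 0.043938$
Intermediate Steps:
$x{\left(S \right)} = -10 + 2 S^{2}$ ($x{\left(S \right)} = \left(S^{2} + S^{2}\right) - 10 = 2 S^{2} - 10 = -10 + 2 S^{2}$)
$j{\left(t \right)} = \sqrt{-10 + t + 2 t^{2}}$ ($j{\left(t \right)} = \sqrt{t + \left(-10 + 2 t^{2}\right)} = \sqrt{-10 + t + 2 t^{2}}$)
$\frac{1}{j{\left(A{\left(-8,18 \right)} \right)}} = \frac{1}{\sqrt{-10 - -16 + 2 \left(\left(-2\right) \left(-8\right)\right)^{2}}} = \frac{1}{\sqrt{-10 + 16 + 2 \cdot 16^{2}}} = \frac{1}{\sqrt{-10 + 16 + 2 \cdot 256}} = \frac{1}{\sqrt{-10 + 16 + 512}} = \frac{1}{\sqrt{518}} = \frac{\sqrt{518}}{518}$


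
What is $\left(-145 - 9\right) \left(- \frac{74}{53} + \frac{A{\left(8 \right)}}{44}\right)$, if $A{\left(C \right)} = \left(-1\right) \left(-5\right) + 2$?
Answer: $\frac{20195}{106} \approx 190.52$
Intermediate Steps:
$A{\left(C \right)} = 7$ ($A{\left(C \right)} = 5 + 2 = 7$)
$\left(-145 - 9\right) \left(- \frac{74}{53} + \frac{A{\left(8 \right)}}{44}\right) = \left(-145 - 9\right) \left(- \frac{74}{53} + \frac{7}{44}\right) = - 154 \left(\left(-74\right) \frac{1}{53} + 7 \cdot \frac{1}{44}\right) = - 154 \left(- \frac{74}{53} + \frac{7}{44}\right) = \left(-154\right) \left(- \frac{2885}{2332}\right) = \frac{20195}{106}$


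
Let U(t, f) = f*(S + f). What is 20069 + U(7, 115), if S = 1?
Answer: 33409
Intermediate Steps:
U(t, f) = f*(1 + f)
20069 + U(7, 115) = 20069 + 115*(1 + 115) = 20069 + 115*116 = 20069 + 13340 = 33409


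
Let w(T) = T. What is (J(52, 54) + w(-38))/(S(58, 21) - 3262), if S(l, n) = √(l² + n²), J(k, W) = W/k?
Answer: 1567391/138278907 + 961*√3805/276557814 ≈ 0.011549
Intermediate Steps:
(J(52, 54) + w(-38))/(S(58, 21) - 3262) = (54/52 - 38)/(√(58² + 21²) - 3262) = (54*(1/52) - 38)/(√(3364 + 441) - 3262) = (27/26 - 38)/(√3805 - 3262) = -961/(26*(-3262 + √3805))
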